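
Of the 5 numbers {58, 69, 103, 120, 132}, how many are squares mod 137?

(58/137) = -1 → non-residue.
(69/137) = +1 → QR.
(103/137) = +1 → QR.
(120/137) = +1 → QR.
(132/137) = -1 → non-residue.
Total quadratic residues among the 5: 3.

3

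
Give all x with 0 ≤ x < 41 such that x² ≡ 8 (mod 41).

7, 34

41 ≡ 1 (mod 4), so we find a root by search.
Trying successive values, 7² = 49 ≡ 8 (mod 41). The other root is 41 − 7 = 34.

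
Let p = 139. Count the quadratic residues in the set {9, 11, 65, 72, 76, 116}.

4

(9/139) = +1 → QR.
(11/139) = +1 → QR.
(65/139) = +1 → QR.
(72/139) = -1 → non-residue.
(76/139) = -1 → non-residue.
(116/139) = +1 → QR.
Total quadratic residues among the 6: 4.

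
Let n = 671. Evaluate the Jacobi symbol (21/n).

Reciprocity: 21 ≡ 1 and 671 ≡ 3 (mod 4), so (21/671) = +(671/21).
Reduce top mod 21: now compute (20/21).
Pull out 2^2: since 21 ≡ 5 (mod 8), (2/21) = -1, so (2/21)^2 = +1.
Reciprocity: 5 ≡ 1 and 21 ≡ 1 (mod 4), so (5/21) = +(21/5).
Reduce top mod 5: now compute (1/5).
Reached (1/5) = 1. Collecting the sign flips along the way, the symbol is +1.

1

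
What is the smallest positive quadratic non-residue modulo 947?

2

(2/947) = −1, so 2 is the smallest positive non-residue mod 947.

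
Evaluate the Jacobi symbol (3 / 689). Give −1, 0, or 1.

Reciprocity: 3 ≡ 3 and 689 ≡ 1 (mod 4), so (3/689) = +(689/3).
Reduce top mod 3: now compute (2/3).
Pull out 2: since 3 ≡ 3 (mod 8), (2/3) = -1.
Reached (1/3) = 1. Collecting the sign flips along the way, the symbol is -1.

-1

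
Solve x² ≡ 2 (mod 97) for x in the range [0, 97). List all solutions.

14, 83

97 ≡ 1 (mod 4), so we find a root by search.
Trying successive values, 14² = 196 ≡ 2 (mod 97). The other root is 97 − 14 = 83.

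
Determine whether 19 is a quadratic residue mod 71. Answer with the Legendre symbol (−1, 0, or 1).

Reciprocity: 19 ≡ 3 and 71 ≡ 3 (mod 4), so (19/71) = −(71/19).
Reduce top mod 19: now compute (14/19).
Pull out 2: since 19 ≡ 3 (mod 8), (2/19) = -1.
Reciprocity: 7 ≡ 3 and 19 ≡ 3 (mod 4), so (7/19) = −(19/7).
Reduce top mod 7: now compute (5/7).
Reciprocity: 5 ≡ 1 and 7 ≡ 3 (mod 4), so (5/7) = +(7/5).
Reduce top mod 5: now compute (2/5).
Pull out 2: since 5 ≡ 5 (mod 8), (2/5) = -1.
Reached (1/5) = 1. Collecting the sign flips along the way, the symbol is +1.

1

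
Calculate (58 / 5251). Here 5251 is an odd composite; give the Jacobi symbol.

1

Pull out 2: since 5251 ≡ 3 (mod 8), (2/5251) = -1.
Reciprocity: 29 ≡ 1 and 5251 ≡ 3 (mod 4), so (29/5251) = +(5251/29).
Reduce top mod 29: now compute (2/29).
Pull out 2: since 29 ≡ 5 (mod 8), (2/29) = -1.
Reached (1/29) = 1. Collecting the sign flips along the way, the symbol is +1.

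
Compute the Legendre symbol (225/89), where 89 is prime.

1

First reduce: 225 ≡ 47 (mod 89).
Reciprocity: 47 ≡ 3 and 89 ≡ 1 (mod 4), so (47/89) = +(89/47).
Reduce top mod 47: now compute (42/47).
Pull out 2: since 47 ≡ 7 (mod 8), (2/47) = +1.
Reciprocity: 21 ≡ 1 and 47 ≡ 3 (mod 4), so (21/47) = +(47/21).
Reduce top mod 21: now compute (5/21).
Reciprocity: 5 ≡ 1 and 21 ≡ 1 (mod 4), so (5/21) = +(21/5).
Reduce top mod 5: now compute (1/5).
Reached (1/5) = 1. Collecting the sign flips along the way, the symbol is +1.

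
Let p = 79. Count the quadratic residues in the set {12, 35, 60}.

0

(12/79) = -1 → non-residue.
(35/79) = -1 → non-residue.
(60/79) = -1 → non-residue.
Total quadratic residues among the 3: 0.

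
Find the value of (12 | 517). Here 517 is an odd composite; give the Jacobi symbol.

1

Pull out 2^2: since 517 ≡ 5 (mod 8), (2/517) = -1, so (2/517)^2 = +1.
Reciprocity: 3 ≡ 3 and 517 ≡ 1 (mod 4), so (3/517) = +(517/3).
Reduce top mod 3: now compute (1/3).
Reached (1/3) = 1. Collecting the sign flips along the way, the symbol is +1.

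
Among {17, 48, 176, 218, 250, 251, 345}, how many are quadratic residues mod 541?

(17/541) = -1 → non-residue.
(48/541) = +1 → QR.
(176/541) = -1 → non-residue.
(218/541) = -1 → non-residue.
(250/541) = -1 → non-residue.
(251/541) = +1 → QR.
(345/541) = +1 → QR.
Total quadratic residues among the 7: 3.

3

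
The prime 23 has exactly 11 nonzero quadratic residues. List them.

1 2 3 4 6 8 9 12 13 16 18

Square k = 1,…,11 (k and 23−k give the same square):
1²=1, 2²=4, 3²=9, 4²=16, 5²≡2, 6²≡13, 7²≡3, 8²≡18, 9²≡12, 10²≡8, 11²≡6 (mod 23).
So the quadratic residues mod 23 are {1, 2, 3, 4, 6, 8, 9, 12, 13, 16, 18}.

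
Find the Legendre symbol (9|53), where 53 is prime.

1

Euler's criterion: (9/53) ≡ 9^26 (mod 53).
9^2 ≡ 28 (mod 53)
9^4 ≡ 42 (mod 53)
9^8 ≡ 15 (mod 53)
9^16 ≡ 13 (mod 53)
9^26 = 9^(16+8+2) ≡ 1 (mod 53).
Result is 1, so (9/53) = 1.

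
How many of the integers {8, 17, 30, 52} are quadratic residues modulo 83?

(8/83) = -1 → non-residue.
(17/83) = +1 → QR.
(30/83) = +1 → QR.
(52/83) = -1 → non-residue.
Total quadratic residues among the 4: 2.

2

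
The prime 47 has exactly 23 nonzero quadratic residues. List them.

1, 2, 3, 4, 6, 7, 8, 9, 12, 14, 16, 17, 18, 21, 24, 25, 27, 28, 32, 34, 36, 37, 42

Square k = 1,…,23 (k and 47−k give the same square):
1²=1, 2²=4, 3²=9, 4²=16, 5²=25, 6²=36, 7²≡2, 8²≡17, 9²≡34, 10²≡6, 11²≡27, 12²≡3, 13²≡28, 14²≡8, 15²≡37, 16²≡21, 17²≡7, 18²≡42, 19²≡32, 20²≡24, 21²≡18, 22²≡14, 23²≡12 (mod 47).
So the quadratic residues mod 47 are {1, 2, 3, 4, 6, 7, 8, 9, 12, 14, 16, 17, 18, 21, 24, 25, 27, 28, 32, 34, 36, 37, 42}.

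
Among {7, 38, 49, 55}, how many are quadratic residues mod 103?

(7/103) = +1 → QR.
(38/103) = +1 → QR.
(49/103) = +1 → QR.
(55/103) = +1 → QR.
Total quadratic residues among the 4: 4.

4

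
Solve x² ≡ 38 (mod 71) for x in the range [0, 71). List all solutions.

Since 71 ≡ 3 (mod 4), a square root of 38 is 38^((71+1)/4) = 38^18 mod 71.
Repeated squaring: 38^2≡24, 38^4≡8, 38^8≡64, 38^16≡49 (mod 71).
38^18 = 38^(16+2) ≡ 40 (mod 71).
Check: 40² = 1600 ≡ 38 (mod 71). The two roots are 31 and 40.

31, 40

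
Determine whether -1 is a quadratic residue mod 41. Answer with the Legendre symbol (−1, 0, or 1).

Euler's criterion: (-1/41) ≡ 40^20 (mod 41).
40^2 ≡ 1 (mod 41)
40^4 ≡ 1 (mod 41)
40^8 ≡ 1 (mod 41)
40^16 ≡ 1 (mod 41)
40^20 = 40^(16+4) ≡ 1 (mod 41).
Result is 1, so (-1/41) = 1.

1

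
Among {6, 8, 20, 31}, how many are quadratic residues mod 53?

(6/53) = +1 → QR.
(8/53) = -1 → non-residue.
(20/53) = -1 → non-residue.
(31/53) = -1 → non-residue.
Total quadratic residues among the 4: 1.

1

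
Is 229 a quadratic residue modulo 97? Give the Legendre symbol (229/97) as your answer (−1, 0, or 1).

First reduce: 229 ≡ 35 (mod 97).
Reciprocity: 35 ≡ 3 and 97 ≡ 1 (mod 4), so (35/97) = +(97/35).
Reduce top mod 35: now compute (27/35).
Reciprocity: 27 ≡ 3 and 35 ≡ 3 (mod 4), so (27/35) = −(35/27).
Reduce top mod 27: now compute (8/27).
Pull out 2^3: since 27 ≡ 3 (mod 8), (2/27) = -1, so (2/27)^3 = -1.
Reached (1/27) = 1. Collecting the sign flips along the way, the symbol is +1.

1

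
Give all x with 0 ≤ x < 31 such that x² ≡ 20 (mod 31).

Since 31 ≡ 3 (mod 4), a square root of 20 is 20^((31+1)/4) = 20^8 mod 31.
Repeated squaring: 20^2≡28, 20^4≡9, 20^8≡19 (mod 31).
20^8 = 20^(8) ≡ 19 (mod 31).
Check: 19² = 361 ≡ 20 (mod 31). The two roots are 12 and 19.

12, 19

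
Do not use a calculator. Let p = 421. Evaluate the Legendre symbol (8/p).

-1

Pull out 2^3: since 421 ≡ 5 (mod 8), (2/421) = -1, so (2/421)^3 = -1.
Reached (1/421) = 1. Collecting the sign flips along the way, the symbol is -1.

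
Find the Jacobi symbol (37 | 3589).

Reciprocity: 37 ≡ 1 and 3589 ≡ 1 (mod 4), so (37/3589) = +(3589/37).
Reduce top mod 37: now compute (0/37).
Top reduces to 0: gcd > 1, so the symbol is 0.

0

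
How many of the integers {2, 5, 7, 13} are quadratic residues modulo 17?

2

(2/17) = +1 → QR.
(5/17) = -1 → non-residue.
(7/17) = -1 → non-residue.
(13/17) = +1 → QR.
Total quadratic residues among the 4: 2.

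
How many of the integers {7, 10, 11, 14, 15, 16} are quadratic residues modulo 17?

2

(7/17) = -1 → non-residue.
(10/17) = -1 → non-residue.
(11/17) = -1 → non-residue.
(14/17) = -1 → non-residue.
(15/17) = +1 → QR.
(16/17) = +1 → QR.
Total quadratic residues among the 6: 2.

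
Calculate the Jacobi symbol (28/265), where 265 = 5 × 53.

Pull out 2^2: since 265 ≡ 1 (mod 8), (2/265) = +1, so (2/265)^2 = +1.
Reciprocity: 7 ≡ 3 and 265 ≡ 1 (mod 4), so (7/265) = +(265/7).
Reduce top mod 7: now compute (6/7).
Pull out 2: since 7 ≡ 7 (mod 8), (2/7) = +1.
Reciprocity: 3 ≡ 3 and 7 ≡ 3 (mod 4), so (3/7) = −(7/3).
Reduce top mod 3: now compute (1/3).
Reached (1/3) = 1. Collecting the sign flips along the way, the symbol is -1.

-1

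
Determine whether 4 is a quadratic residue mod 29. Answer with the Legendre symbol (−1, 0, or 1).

1

Pull out 2^2: since 29 ≡ 5 (mod 8), (2/29) = -1, so (2/29)^2 = +1.
Reached (1/29) = 1. Collecting the sign flips along the way, the symbol is +1.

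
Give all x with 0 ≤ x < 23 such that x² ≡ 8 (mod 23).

Since 23 ≡ 3 (mod 4), a square root of 8 is 8^((23+1)/4) = 8^6 mod 23.
Repeated squaring: 8^2≡18, 8^4≡2 (mod 23).
8^6 = 8^(4+2) ≡ 13 (mod 23).
Check: 13² = 169 ≡ 8 (mod 23). The two roots are 10 and 13.

10, 13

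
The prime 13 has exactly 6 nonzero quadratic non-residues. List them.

2,5,6,7,8,11

Square k = 1,…,6 (k and 13−k give the same square):
1²=1, 2²=4, 3²=9, 4²≡3, 5²≡12, 6²≡10 (mod 13).
The residues are {1, 3, 4, 9, 10, 12}; the non-residues are the remaining 6 nonzero classes.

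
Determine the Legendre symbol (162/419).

Pull out 2: since 419 ≡ 3 (mod 8), (2/419) = -1.
Reciprocity: 81 ≡ 1 and 419 ≡ 3 (mod 4), so (81/419) = +(419/81).
Reduce top mod 81: now compute (14/81).
Pull out 2: since 81 ≡ 1 (mod 8), (2/81) = +1.
Reciprocity: 7 ≡ 3 and 81 ≡ 1 (mod 4), so (7/81) = +(81/7).
Reduce top mod 7: now compute (4/7).
Pull out 2^2: since 7 ≡ 7 (mod 8), (2/7) = +1, so (2/7)^2 = +1.
Reached (1/7) = 1. Collecting the sign flips along the way, the symbol is -1.

-1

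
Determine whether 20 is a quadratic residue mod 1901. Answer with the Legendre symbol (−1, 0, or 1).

1

Pull out 2^2: since 1901 ≡ 5 (mod 8), (2/1901) = -1, so (2/1901)^2 = +1.
Reciprocity: 5 ≡ 1 and 1901 ≡ 1 (mod 4), so (5/1901) = +(1901/5).
Reduce top mod 5: now compute (1/5).
Reached (1/5) = 1. Collecting the sign flips along the way, the symbol is +1.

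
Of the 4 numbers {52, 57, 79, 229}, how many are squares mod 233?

(52/233) = +1 → QR.
(57/233) = -1 → non-residue.
(79/233) = -1 → non-residue.
(229/233) = +1 → QR.
Total quadratic residues among the 4: 2.

2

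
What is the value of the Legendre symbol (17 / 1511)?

Reciprocity: 17 ≡ 1 and 1511 ≡ 3 (mod 4), so (17/1511) = +(1511/17).
Reduce top mod 17: now compute (15/17).
Reciprocity: 15 ≡ 3 and 17 ≡ 1 (mod 4), so (15/17) = +(17/15).
Reduce top mod 15: now compute (2/15).
Pull out 2: since 15 ≡ 7 (mod 8), (2/15) = +1.
Reached (1/15) = 1. Collecting the sign flips along the way, the symbol is +1.

1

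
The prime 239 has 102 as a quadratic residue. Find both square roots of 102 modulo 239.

Since 239 ≡ 3 (mod 4), a square root of 102 is 102^((239+1)/4) = 102^60 mod 239.
Repeated squaring: 102^2≡127, 102^4≡116, 102^8≡72, 102^16≡165, 102^32≡218 (mod 239).
102^60 = 102^(32+16+8+4) ≡ 113 (mod 239).
Check: 113² = 12769 ≡ 102 (mod 239). The two roots are 113 and 126.

113, 126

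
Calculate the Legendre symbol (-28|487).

Euler's criterion: (-28/487) ≡ 459^243 (mod 487).
459^2 ≡ 297 (mod 487)
459^4 ≡ 62 (mod 487)
459^8 ≡ 435 (mod 487)
459^16 ≡ 269 (mod 487)
459^32 ≡ 285 (mod 487)
459^64 ≡ 383 (mod 487)
459^128 ≡ 102 (mod 487)
459^243 = 459^(128+64+32+16+2+1) ≡ 1 (mod 487).
Result is 1, so (-28/487) = 1.

1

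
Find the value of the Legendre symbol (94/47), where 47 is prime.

0

First reduce: 94 ≡ 0 (mod 47).
Top reduces to 0: gcd > 1, so the symbol is 0.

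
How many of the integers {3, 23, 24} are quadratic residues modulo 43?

(3/43) = -1 → non-residue.
(23/43) = +1 → QR.
(24/43) = +1 → QR.
Total quadratic residues among the 3: 2.

2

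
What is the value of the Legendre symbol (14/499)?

Pull out 2: since 499 ≡ 3 (mod 8), (2/499) = -1.
Reciprocity: 7 ≡ 3 and 499 ≡ 3 (mod 4), so (7/499) = −(499/7).
Reduce top mod 7: now compute (2/7).
Pull out 2: since 7 ≡ 7 (mod 8), (2/7) = +1.
Reached (1/7) = 1. Collecting the sign flips along the way, the symbol is +1.

1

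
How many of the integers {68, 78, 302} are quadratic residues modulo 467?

(68/467) = +1 → QR.
(78/467) = -1 → non-residue.
(302/467) = -1 → non-residue.
Total quadratic residues among the 3: 1.

1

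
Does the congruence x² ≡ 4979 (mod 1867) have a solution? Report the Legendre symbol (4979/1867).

First reduce: 4979 ≡ 1245 (mod 1867).
Reciprocity: 1245 ≡ 1 and 1867 ≡ 3 (mod 4), so (1245/1867) = +(1867/1245).
Reduce top mod 1245: now compute (622/1245).
Pull out 2: since 1245 ≡ 5 (mod 8), (2/1245) = -1.
Reciprocity: 311 ≡ 3 and 1245 ≡ 1 (mod 4), so (311/1245) = +(1245/311).
Reduce top mod 311: now compute (1/311).
Reached (1/311) = 1. Collecting the sign flips along the way, the symbol is -1.

-1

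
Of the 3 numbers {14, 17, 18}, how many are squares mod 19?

(14/19) = -1 → non-residue.
(17/19) = +1 → QR.
(18/19) = -1 → non-residue.
Total quadratic residues among the 3: 1.

1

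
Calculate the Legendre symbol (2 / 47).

1

Pull out 2: since 47 ≡ 7 (mod 8), (2/47) = +1.
Reached (1/47) = 1. Collecting the sign flips along the way, the symbol is +1.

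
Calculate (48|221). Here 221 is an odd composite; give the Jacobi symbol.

-1

Pull out 2^4: since 221 ≡ 5 (mod 8), (2/221) = -1, so (2/221)^4 = +1.
Reciprocity: 3 ≡ 3 and 221 ≡ 1 (mod 4), so (3/221) = +(221/3).
Reduce top mod 3: now compute (2/3).
Pull out 2: since 3 ≡ 3 (mod 8), (2/3) = -1.
Reached (1/3) = 1. Collecting the sign flips along the way, the symbol is -1.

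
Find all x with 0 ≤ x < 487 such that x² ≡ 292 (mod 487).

Since 487 ≡ 3 (mod 4), a square root of 292 is 292^((487+1)/4) = 292^122 mod 487.
Repeated squaring: 292^2≡39, 292^4≡60, 292^8≡191, 292^16≡443, 292^32≡475, 292^64≡144 (mod 487).
292^122 = 292^(64+32+16+8+2) ≡ 361 (mod 487).
Check: 361² = 130321 ≡ 292 (mod 487). The two roots are 126 and 361.

126, 361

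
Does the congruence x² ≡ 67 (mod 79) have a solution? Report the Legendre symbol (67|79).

1

Reciprocity: 67 ≡ 3 and 79 ≡ 3 (mod 4), so (67/79) = −(79/67).
Reduce top mod 67: now compute (12/67).
Pull out 2^2: since 67 ≡ 3 (mod 8), (2/67) = -1, so (2/67)^2 = +1.
Reciprocity: 3 ≡ 3 and 67 ≡ 3 (mod 4), so (3/67) = −(67/3).
Reduce top mod 3: now compute (1/3).
Reached (1/3) = 1. Collecting the sign flips along the way, the symbol is +1.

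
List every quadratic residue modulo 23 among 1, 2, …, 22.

Square k = 1,…,11 (k and 23−k give the same square):
1²=1, 2²=4, 3²=9, 4²=16, 5²≡2, 6²≡13, 7²≡3, 8²≡18, 9²≡12, 10²≡8, 11²≡6 (mod 23).
So the quadratic residues mod 23 are {1, 2, 3, 4, 6, 8, 9, 12, 13, 16, 18}.

1 2 3 4 6 8 9 12 13 16 18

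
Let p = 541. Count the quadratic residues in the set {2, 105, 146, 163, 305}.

(2/541) = -1 → non-residue.
(105/541) = +1 → QR.
(146/541) = +1 → QR.
(163/541) = -1 → non-residue.
(305/541) = -1 → non-residue.
Total quadratic residues among the 5: 2.

2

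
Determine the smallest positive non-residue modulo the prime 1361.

(2/1361) = +1, so 2 is a residue.
(3/1361) = −1, so 3 is the smallest positive non-residue mod 1361.

3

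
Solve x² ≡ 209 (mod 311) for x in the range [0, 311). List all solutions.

Since 311 ≡ 3 (mod 4), a square root of 209 is 209^((311+1)/4) = 209^78 mod 311.
Repeated squaring: 209^2≡141, 209^4≡288, 209^8≡218, 209^16≡252, 209^32≡60, 209^64≡179 (mod 311).
209^78 = 209^(64+8+4+2) ≡ 42 (mod 311).
Check: 42² = 1764 ≡ 209 (mod 311). The two roots are 42 and 269.

42, 269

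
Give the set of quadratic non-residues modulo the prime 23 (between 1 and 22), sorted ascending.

5, 7, 10, 11, 14, 15, 17, 19, 20, 21, 22

Square k = 1,…,11 (k and 23−k give the same square):
1²=1, 2²=4, 3²=9, 4²=16, 5²≡2, 6²≡13, 7²≡3, 8²≡18, 9²≡12, 10²≡8, 11²≡6 (mod 23).
The residues are {1, 2, 3, 4, 6, 8, 9, 12, 13, 16, 18}; the non-residues are the remaining 11 nonzero classes.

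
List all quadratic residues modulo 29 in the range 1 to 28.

Square k = 1,…,14 (k and 29−k give the same square):
1²=1, 2²=4, 3²=9, 4²=16, 5²=25, 6²≡7, 7²≡20, 8²≡6, 9²≡23, 10²≡13, 11²≡5, 12²≡28, 13²≡24, 14²≡22 (mod 29).
So the quadratic residues mod 29 are {1, 4, 5, 6, 7, 9, 13, 16, 20, 22, 23, 24, 25, 28}.

1 4 5 6 7 9 13 16 20 22 23 24 25 28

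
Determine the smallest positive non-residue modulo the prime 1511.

(2/1511) = +1, so 2 is a residue.
(3/1511) = +1, so 3 is a residue.
(4/1511) = +1, so 4 is a residue.
(5/1511) = +1, so 5 is a residue.
(6/1511) = +1, so 6 is a residue.
(7/1511) = +1, so 7 is a residue.
(8/1511) = +1, so 8 is a residue.
(9/1511) = +1, so 9 is a residue.
(10/1511) = +1, so 10 is a residue.
(11/1511) = −1, so 11 is the smallest positive non-residue mod 1511.

11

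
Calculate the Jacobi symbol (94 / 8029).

1

Pull out 2: since 8029 ≡ 5 (mod 8), (2/8029) = -1.
Reciprocity: 47 ≡ 3 and 8029 ≡ 1 (mod 4), so (47/8029) = +(8029/47).
Reduce top mod 47: now compute (39/47).
Reciprocity: 39 ≡ 3 and 47 ≡ 3 (mod 4), so (39/47) = −(47/39).
Reduce top mod 39: now compute (8/39).
Pull out 2^3: since 39 ≡ 7 (mod 8), (2/39) = +1, so (2/39)^3 = +1.
Reached (1/39) = 1. Collecting the sign flips along the way, the symbol is +1.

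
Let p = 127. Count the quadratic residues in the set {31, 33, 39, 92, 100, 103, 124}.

(31/127) = +1 → QR.
(33/127) = -1 → non-residue.
(39/127) = -1 → non-residue.
(92/127) = -1 → non-residue.
(100/127) = +1 → QR.
(103/127) = +1 → QR.
(124/127) = +1 → QR.
Total quadratic residues among the 7: 4.

4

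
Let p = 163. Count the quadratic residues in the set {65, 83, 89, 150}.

(65/163) = +1 → QR.
(83/163) = +1 → QR.
(89/163) = -1 → non-residue.
(150/163) = +1 → QR.
Total quadratic residues among the 4: 3.

3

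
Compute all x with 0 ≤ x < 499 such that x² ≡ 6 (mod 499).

Since 499 ≡ 3 (mod 4), a square root of 6 is 6^((499+1)/4) = 6^125 mod 499.
Repeated squaring: 6^2≡36, 6^4≡298, 6^8≡481, 6^16≡324, 6^32≡186, 6^64≡165 (mod 499).
6^125 = 6^(64+32+16+8+4+1) ≡ 230 (mod 499).
Check: 230² = 52900 ≡ 6 (mod 499). The two roots are 230 and 269.

230, 269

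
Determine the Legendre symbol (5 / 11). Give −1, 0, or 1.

Reciprocity: 5 ≡ 1 and 11 ≡ 3 (mod 4), so (5/11) = +(11/5).
Reduce top mod 5: now compute (1/5).
Reached (1/5) = 1. Collecting the sign flips along the way, the symbol is +1.

1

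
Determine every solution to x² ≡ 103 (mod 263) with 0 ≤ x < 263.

Since 263 ≡ 3 (mod 4), a square root of 103 is 103^((263+1)/4) = 103^66 mod 263.
Repeated squaring: 103^2≡89, 103^4≡31, 103^8≡172, 103^16≡128, 103^32≡78, 103^64≡35 (mod 263).
103^66 = 103^(64+2) ≡ 222 (mod 263).
Check: 222² = 49284 ≡ 103 (mod 263). The two roots are 41 and 222.

41, 222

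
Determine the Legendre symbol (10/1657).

-1

Pull out 2: since 1657 ≡ 1 (mod 8), (2/1657) = +1.
Reciprocity: 5 ≡ 1 and 1657 ≡ 1 (mod 4), so (5/1657) = +(1657/5).
Reduce top mod 5: now compute (2/5).
Pull out 2: since 5 ≡ 5 (mod 8), (2/5) = -1.
Reached (1/5) = 1. Collecting the sign flips along the way, the symbol is -1.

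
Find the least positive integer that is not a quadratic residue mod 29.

2

(2/29) = −1, so 2 is the smallest positive non-residue mod 29.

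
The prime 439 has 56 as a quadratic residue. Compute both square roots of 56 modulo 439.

Since 439 ≡ 3 (mod 4), a square root of 56 is 56^((439+1)/4) = 56^110 mod 439.
Repeated squaring: 56^2≡63, 56^4≡18, 56^8≡324, 56^16≡55, 56^32≡391, 56^64≡109 (mod 439).
56^110 = 56^(64+32+8+4+2) ≡ 345 (mod 439).
Check: 345² = 119025 ≡ 56 (mod 439). The two roots are 94 and 345.

94, 345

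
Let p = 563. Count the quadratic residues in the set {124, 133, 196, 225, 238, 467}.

(124/563) = -1 → non-residue.
(133/563) = +1 → QR.
(196/563) = +1 → QR.
(225/563) = +1 → QR.
(238/563) = -1 → non-residue.
(467/563) = +1 → QR.
Total quadratic residues among the 6: 4.

4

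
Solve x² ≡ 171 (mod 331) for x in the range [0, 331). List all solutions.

Since 331 ≡ 3 (mod 4), a square root of 171 is 171^((331+1)/4) = 171^83 mod 331.
Repeated squaring: 171^2≡113, 171^4≡191, 171^8≡71, 171^16≡76, 171^32≡149, 171^64≡24 (mod 331).
171^83 = 171^(64+16+2+1) ≡ 272 (mod 331).
Check: 272² = 73984 ≡ 171 (mod 331). The two roots are 59 and 272.

59, 272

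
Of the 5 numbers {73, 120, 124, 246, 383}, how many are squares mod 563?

(73/563) = -1 → non-residue.
(120/563) = +1 → QR.
(124/563) = -1 → non-residue.
(246/563) = +1 → QR.
(383/563) = +1 → QR.
Total quadratic residues among the 5: 3.

3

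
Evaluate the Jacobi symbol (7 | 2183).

1

Reciprocity: 7 ≡ 3 and 2183 ≡ 3 (mod 4), so (7/2183) = −(2183/7).
Reduce top mod 7: now compute (6/7).
Pull out 2: since 7 ≡ 7 (mod 8), (2/7) = +1.
Reciprocity: 3 ≡ 3 and 7 ≡ 3 (mod 4), so (3/7) = −(7/3).
Reduce top mod 3: now compute (1/3).
Reached (1/3) = 1. Collecting the sign flips along the way, the symbol is +1.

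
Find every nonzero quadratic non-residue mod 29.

Square k = 1,…,14 (k and 29−k give the same square):
1²=1, 2²=4, 3²=9, 4²=16, 5²=25, 6²≡7, 7²≡20, 8²≡6, 9²≡23, 10²≡13, 11²≡5, 12²≡28, 13²≡24, 14²≡22 (mod 29).
The residues are {1, 4, 5, 6, 7, 9, 13, 16, 20, 22, 23, 24, 25, 28}; the non-residues are the remaining 14 nonzero classes.

2, 3, 8, 10, 11, 12, 14, 15, 17, 18, 19, 21, 26, 27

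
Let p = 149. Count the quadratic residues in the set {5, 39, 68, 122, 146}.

(5/149) = +1 → QR.
(39/149) = +1 → QR.
(68/149) = +1 → QR.
(122/149) = -1 → non-residue.
(146/149) = -1 → non-residue.
Total quadratic residues among the 5: 3.

3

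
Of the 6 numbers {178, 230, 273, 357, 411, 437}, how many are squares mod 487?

2

(178/487) = +1 → QR.
(230/487) = +1 → QR.
(273/487) = -1 → non-residue.
(357/487) = -1 → non-residue.
(411/487) = -1 → non-residue.
(437/487) = -1 → non-residue.
Total quadratic residues among the 6: 2.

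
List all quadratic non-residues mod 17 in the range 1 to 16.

Square k = 1,…,8 (k and 17−k give the same square):
1²=1, 2²=4, 3²=9, 4²=16, 5²≡8, 6²≡2, 7²≡15, 8²≡13 (mod 17).
The residues are {1, 2, 4, 8, 9, 13, 15, 16}; the non-residues are the remaining 8 nonzero classes.

3,5,6,7,10,11,12,14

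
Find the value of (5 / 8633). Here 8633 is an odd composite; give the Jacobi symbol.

-1

Reciprocity: 5 ≡ 1 and 8633 ≡ 1 (mod 4), so (5/8633) = +(8633/5).
Reduce top mod 5: now compute (3/5).
Reciprocity: 3 ≡ 3 and 5 ≡ 1 (mod 4), so (3/5) = +(5/3).
Reduce top mod 3: now compute (2/3).
Pull out 2: since 3 ≡ 3 (mod 8), (2/3) = -1.
Reached (1/3) = 1. Collecting the sign flips along the way, the symbol is -1.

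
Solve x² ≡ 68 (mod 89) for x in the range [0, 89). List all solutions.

35, 54

89 ≡ 1 (mod 4), so we find a root by search.
Trying successive values, 35² = 1225 ≡ 68 (mod 89). The other root is 89 − 35 = 54.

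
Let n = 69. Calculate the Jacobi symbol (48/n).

Pull out 2^4: since 69 ≡ 5 (mod 8), (2/69) = -1, so (2/69)^4 = +1.
Reciprocity: 3 ≡ 3 and 69 ≡ 1 (mod 4), so (3/69) = +(69/3).
Reduce top mod 3: now compute (0/3).
Top reduces to 0: gcd > 1, so the symbol is 0.

0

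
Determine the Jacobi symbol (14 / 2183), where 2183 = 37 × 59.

Pull out 2: since 2183 ≡ 7 (mod 8), (2/2183) = +1.
Reciprocity: 7 ≡ 3 and 2183 ≡ 3 (mod 4), so (7/2183) = −(2183/7).
Reduce top mod 7: now compute (6/7).
Pull out 2: since 7 ≡ 7 (mod 8), (2/7) = +1.
Reciprocity: 3 ≡ 3 and 7 ≡ 3 (mod 4), so (3/7) = −(7/3).
Reduce top mod 3: now compute (1/3).
Reached (1/3) = 1. Collecting the sign flips along the way, the symbol is +1.

1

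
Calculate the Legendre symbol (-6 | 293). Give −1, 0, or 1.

1

Euler's criterion: (-6/293) ≡ 287^146 (mod 293).
287^2 ≡ 36 (mod 293)
287^4 ≡ 124 (mod 293)
287^8 ≡ 140 (mod 293)
287^16 ≡ 262 (mod 293)
287^32 ≡ 82 (mod 293)
287^64 ≡ 278 (mod 293)
287^128 ≡ 225 (mod 293)
287^146 = 287^(128+16+2) ≡ 1 (mod 293).
Result is 1, so (-6/293) = 1.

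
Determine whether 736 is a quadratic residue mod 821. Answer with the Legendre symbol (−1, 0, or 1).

Pull out 2^5: since 821 ≡ 5 (mod 8), (2/821) = -1, so (2/821)^5 = -1.
Reciprocity: 23 ≡ 3 and 821 ≡ 1 (mod 4), so (23/821) = +(821/23).
Reduce top mod 23: now compute (16/23).
Pull out 2^4: since 23 ≡ 7 (mod 8), (2/23) = +1, so (2/23)^4 = +1.
Reached (1/23) = 1. Collecting the sign flips along the way, the symbol is -1.

-1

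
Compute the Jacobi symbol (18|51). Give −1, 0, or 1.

Pull out 2: since 51 ≡ 3 (mod 8), (2/51) = -1.
Reciprocity: 9 ≡ 1 and 51 ≡ 3 (mod 4), so (9/51) = +(51/9).
Reduce top mod 9: now compute (6/9).
Pull out 2: since 9 ≡ 1 (mod 8), (2/9) = +1.
Reciprocity: 3 ≡ 3 and 9 ≡ 1 (mod 4), so (3/9) = +(9/3).
Reduce top mod 3: now compute (0/3).
Top reduces to 0: gcd > 1, so the symbol is 0.

0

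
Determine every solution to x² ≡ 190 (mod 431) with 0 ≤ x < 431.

Since 431 ≡ 3 (mod 4), a square root of 190 is 190^((431+1)/4) = 190^108 mod 431.
Repeated squaring: 190^2≡327, 190^4≡41, 190^8≡388, 190^16≡125, 190^32≡109, 190^64≡244 (mod 431).
190^108 = 190^(64+32+8+4) ≡ 173 (mod 431).
Check: 173² = 29929 ≡ 190 (mod 431). The two roots are 173 and 258.

173, 258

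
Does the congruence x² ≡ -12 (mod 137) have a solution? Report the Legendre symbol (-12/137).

-1

First reduce: -12 ≡ 125 (mod 137).
Reciprocity: 125 ≡ 1 and 137 ≡ 1 (mod 4), so (125/137) = +(137/125).
Reduce top mod 125: now compute (12/125).
Pull out 2^2: since 125 ≡ 5 (mod 8), (2/125) = -1, so (2/125)^2 = +1.
Reciprocity: 3 ≡ 3 and 125 ≡ 1 (mod 4), so (3/125) = +(125/3).
Reduce top mod 3: now compute (2/3).
Pull out 2: since 3 ≡ 3 (mod 8), (2/3) = -1.
Reached (1/3) = 1. Collecting the sign flips along the way, the symbol is -1.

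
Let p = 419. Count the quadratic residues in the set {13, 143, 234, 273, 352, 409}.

4

(13/419) = +1 → QR.
(143/419) = -1 → non-residue.
(234/419) = -1 → non-residue.
(273/419) = +1 → QR.
(352/419) = +1 → QR.
(409/419) = +1 → QR.
Total quadratic residues among the 6: 4.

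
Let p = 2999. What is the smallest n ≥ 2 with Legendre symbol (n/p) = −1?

(2/2999) = +1, so 2 is a residue.
(3/2999) = +1, so 3 is a residue.
(4/2999) = +1, so 4 is a residue.
(5/2999) = +1, so 5 is a residue.
(6/2999) = +1, so 6 is a residue.
(7/2999) = +1, so 7 is a residue.
(8/2999) = +1, so 8 is a residue.
(9/2999) = +1, so 9 is a residue.
(10/2999) = +1, so 10 is a residue.
(11/2999) = +1, so 11 is a residue.
(12/2999) = +1, so 12 is a residue.
(13/2999) = +1, so 13 is a residue.
(14/2999) = +1, so 14 is a residue.
(15/2999) = +1, so 15 is a residue.
(16/2999) = +1, so 16 is a residue.
(17/2999) = −1, so 17 is the smallest positive non-residue mod 2999.

17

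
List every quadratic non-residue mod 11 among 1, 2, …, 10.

2 6 7 8 10

Square k = 1,…,5 (k and 11−k give the same square):
1²=1, 2²=4, 3²=9, 4²≡5, 5²≡3 (mod 11).
The residues are {1, 3, 4, 5, 9}; the non-residues are the remaining 5 nonzero classes.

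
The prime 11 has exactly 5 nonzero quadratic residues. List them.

Square k = 1,…,5 (k and 11−k give the same square):
1²=1, 2²=4, 3²=9, 4²≡5, 5²≡3 (mod 11).
So the quadratic residues mod 11 are {1, 3, 4, 5, 9}.

1 3 4 5 9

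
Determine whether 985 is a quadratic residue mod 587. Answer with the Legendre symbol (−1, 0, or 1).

Euler's criterion: (985/587) ≡ 398^293 (mod 587).
398^2 ≡ 501 (mod 587)
398^4 ≡ 352 (mod 587)
398^8 ≡ 47 (mod 587)
398^16 ≡ 448 (mod 587)
398^32 ≡ 537 (mod 587)
398^64 ≡ 152 (mod 587)
398^128 ≡ 211 (mod 587)
398^256 ≡ 496 (mod 587)
398^293 = 398^(256+32+4+1) ≡ 586 (mod 587).
Result is 586 ≡ −1, so (985/587) = −1.

-1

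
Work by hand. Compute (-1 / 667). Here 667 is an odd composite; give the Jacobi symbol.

-1

First reduce: -1 ≡ 666 (mod 667).
Pull out 2: since 667 ≡ 3 (mod 8), (2/667) = -1.
Reciprocity: 333 ≡ 1 and 667 ≡ 3 (mod 4), so (333/667) = +(667/333).
Reduce top mod 333: now compute (1/333).
Reached (1/333) = 1. Collecting the sign flips along the way, the symbol is -1.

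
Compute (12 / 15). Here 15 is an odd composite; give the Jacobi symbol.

0

Pull out 2^2: since 15 ≡ 7 (mod 8), (2/15) = +1, so (2/15)^2 = +1.
Reciprocity: 3 ≡ 3 and 15 ≡ 3 (mod 4), so (3/15) = −(15/3).
Reduce top mod 3: now compute (0/3).
Top reduces to 0: gcd > 1, so the symbol is 0.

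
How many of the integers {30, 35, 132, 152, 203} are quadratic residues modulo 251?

(30/251) = -1 → non-residue.
(35/251) = +1 → QR.
(132/251) = -1 → non-residue.
(152/251) = +1 → QR.
(203/251) = -1 → non-residue.
Total quadratic residues among the 5: 2.

2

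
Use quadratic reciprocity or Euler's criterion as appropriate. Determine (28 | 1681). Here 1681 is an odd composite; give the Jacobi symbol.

1

Pull out 2^2: since 1681 ≡ 1 (mod 8), (2/1681) = +1, so (2/1681)^2 = +1.
Reciprocity: 7 ≡ 3 and 1681 ≡ 1 (mod 4), so (7/1681) = +(1681/7).
Reduce top mod 7: now compute (1/7).
Reached (1/7) = 1. Collecting the sign flips along the way, the symbol is +1.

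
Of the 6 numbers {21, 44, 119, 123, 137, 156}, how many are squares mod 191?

1

(21/191) = -1 → non-residue.
(44/191) = -1 → non-residue.
(119/191) = -1 → non-residue.
(123/191) = -1 → non-residue.
(137/191) = -1 → non-residue.
(156/191) = +1 → QR.
Total quadratic residues among the 6: 1.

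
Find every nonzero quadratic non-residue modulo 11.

2, 6, 7, 8, 10

Square k = 1,…,5 (k and 11−k give the same square):
1²=1, 2²=4, 3²=9, 4²≡5, 5²≡3 (mod 11).
The residues are {1, 3, 4, 5, 9}; the non-residues are the remaining 5 nonzero classes.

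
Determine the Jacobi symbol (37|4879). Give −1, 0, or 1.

-1

Reciprocity: 37 ≡ 1 and 4879 ≡ 3 (mod 4), so (37/4879) = +(4879/37).
Reduce top mod 37: now compute (32/37).
Pull out 2^5: since 37 ≡ 5 (mod 8), (2/37) = -1, so (2/37)^5 = -1.
Reached (1/37) = 1. Collecting the sign flips along the way, the symbol is -1.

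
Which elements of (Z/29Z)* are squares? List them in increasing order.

Square k = 1,…,14 (k and 29−k give the same square):
1²=1, 2²=4, 3²=9, 4²=16, 5²=25, 6²≡7, 7²≡20, 8²≡6, 9²≡23, 10²≡13, 11²≡5, 12²≡28, 13²≡24, 14²≡22 (mod 29).
So the quadratic residues mod 29 are {1, 4, 5, 6, 7, 9, 13, 16, 20, 22, 23, 24, 25, 28}.

1, 4, 5, 6, 7, 9, 13, 16, 20, 22, 23, 24, 25, 28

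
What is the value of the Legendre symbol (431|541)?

1

Euler's criterion: (431/541) ≡ 431^270 (mod 541).
431^2 ≡ 198 (mod 541)
431^4 ≡ 252 (mod 541)
431^8 ≡ 207 (mod 541)
431^16 ≡ 110 (mod 541)
431^32 ≡ 198 (mod 541)
431^64 ≡ 252 (mod 541)
431^128 ≡ 207 (mod 541)
431^256 ≡ 110 (mod 541)
431^270 = 431^(256+8+4+2) ≡ 1 (mod 541).
Result is 1, so (431/541) = 1.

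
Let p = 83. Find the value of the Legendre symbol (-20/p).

First reduce: -20 ≡ 63 (mod 83).
Reciprocity: 63 ≡ 3 and 83 ≡ 3 (mod 4), so (63/83) = −(83/63).
Reduce top mod 63: now compute (20/63).
Pull out 2^2: since 63 ≡ 7 (mod 8), (2/63) = +1, so (2/63)^2 = +1.
Reciprocity: 5 ≡ 1 and 63 ≡ 3 (mod 4), so (5/63) = +(63/5).
Reduce top mod 5: now compute (3/5).
Reciprocity: 3 ≡ 3 and 5 ≡ 1 (mod 4), so (3/5) = +(5/3).
Reduce top mod 3: now compute (2/3).
Pull out 2: since 3 ≡ 3 (mod 8), (2/3) = -1.
Reached (1/3) = 1. Collecting the sign flips along the way, the symbol is +1.

1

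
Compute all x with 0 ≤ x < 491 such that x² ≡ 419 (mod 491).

Since 491 ≡ 3 (mod 4), a square root of 419 is 419^((491+1)/4) = 419^123 mod 491.
Repeated squaring: 419^2≡274, 419^4≡444, 419^8≡245, 419^16≡123, 419^32≡399, 419^64≡117 (mod 491).
419^123 = 419^(64+32+16+8+2+1) ≡ 418 (mod 491).
Check: 418² = 174724 ≡ 419 (mod 491). The two roots are 73 and 418.

73, 418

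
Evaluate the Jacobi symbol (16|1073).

1

Pull out 2^4: since 1073 ≡ 1 (mod 8), (2/1073) = +1, so (2/1073)^4 = +1.
Reached (1/1073) = 1. Collecting the sign flips along the way, the symbol is +1.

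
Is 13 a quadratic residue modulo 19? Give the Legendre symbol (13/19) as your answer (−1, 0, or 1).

-1

Reciprocity: 13 ≡ 1 and 19 ≡ 3 (mod 4), so (13/19) = +(19/13).
Reduce top mod 13: now compute (6/13).
Pull out 2: since 13 ≡ 5 (mod 8), (2/13) = -1.
Reciprocity: 3 ≡ 3 and 13 ≡ 1 (mod 4), so (3/13) = +(13/3).
Reduce top mod 3: now compute (1/3).
Reached (1/3) = 1. Collecting the sign flips along the way, the symbol is -1.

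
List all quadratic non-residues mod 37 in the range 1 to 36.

Square k = 1,…,18 (k and 37−k give the same square):
1²=1, 2²=4, 3²=9, 4²=16, 5²=25, 6²=36, 7²≡12, 8²≡27, 9²≡7, 10²≡26, 11²≡10, 12²≡33, 13²≡21, 14²≡11, 15²≡3, 16²≡34, 17²≡30, 18²≡28 (mod 37).
The residues are {1, 3, 4, 7, 9, 10, 11, 12, 16, 21, 25, 26, 27, 28, 30, 33, 34, 36}; the non-residues are the remaining 18 nonzero classes.

2 5 6 8 13 14 15 17 18 19 20 22 23 24 29 31 32 35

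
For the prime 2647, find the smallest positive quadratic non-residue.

(2/2647) = +1, so 2 is a residue.
(3/2647) = −1, so 3 is the smallest positive non-residue mod 2647.

3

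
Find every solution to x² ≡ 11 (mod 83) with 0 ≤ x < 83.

29, 54

Since 83 ≡ 3 (mod 4), a square root of 11 is 11^((83+1)/4) = 11^21 mod 83.
Repeated squaring: 11^2≡38, 11^4≡33, 11^8≡10, 11^16≡17 (mod 83).
11^21 = 11^(16+4+1) ≡ 29 (mod 83).
Check: 29² = 841 ≡ 11 (mod 83). The two roots are 29 and 54.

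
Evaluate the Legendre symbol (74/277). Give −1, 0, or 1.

Euler's criterion: (74/277) ≡ 74^138 (mod 277).
74^2 ≡ 213 (mod 277)
74^4 ≡ 218 (mod 277)
74^8 ≡ 157 (mod 277)
74^16 ≡ 273 (mod 277)
74^32 ≡ 16 (mod 277)
74^64 ≡ 256 (mod 277)
74^128 ≡ 164 (mod 277)
74^138 = 74^(128+8+2) ≡ 1 (mod 277).
Result is 1, so (74/277) = 1.

1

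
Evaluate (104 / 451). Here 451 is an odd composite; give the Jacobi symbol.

-1

Pull out 2^3: since 451 ≡ 3 (mod 8), (2/451) = -1, so (2/451)^3 = -1.
Reciprocity: 13 ≡ 1 and 451 ≡ 3 (mod 4), so (13/451) = +(451/13).
Reduce top mod 13: now compute (9/13).
Reciprocity: 9 ≡ 1 and 13 ≡ 1 (mod 4), so (9/13) = +(13/9).
Reduce top mod 9: now compute (4/9).
Pull out 2^2: since 9 ≡ 1 (mod 8), (2/9) = +1, so (2/9)^2 = +1.
Reached (1/9) = 1. Collecting the sign flips along the way, the symbol is -1.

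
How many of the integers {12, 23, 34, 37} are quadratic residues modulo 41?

(12/41) = -1 → non-residue.
(23/41) = +1 → QR.
(34/41) = -1 → non-residue.
(37/41) = +1 → QR.
Total quadratic residues among the 4: 2.

2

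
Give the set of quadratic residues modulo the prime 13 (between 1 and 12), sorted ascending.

Square k = 1,…,6 (k and 13−k give the same square):
1²=1, 2²=4, 3²=9, 4²≡3, 5²≡12, 6²≡10 (mod 13).
So the quadratic residues mod 13 are {1, 3, 4, 9, 10, 12}.

1,3,4,9,10,12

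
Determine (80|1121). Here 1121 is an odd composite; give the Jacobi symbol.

Pull out 2^4: since 1121 ≡ 1 (mod 8), (2/1121) = +1, so (2/1121)^4 = +1.
Reciprocity: 5 ≡ 1 and 1121 ≡ 1 (mod 4), so (5/1121) = +(1121/5).
Reduce top mod 5: now compute (1/5).
Reached (1/5) = 1. Collecting the sign flips along the way, the symbol is +1.

1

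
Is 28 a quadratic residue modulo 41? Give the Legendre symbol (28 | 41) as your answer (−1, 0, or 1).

Pull out 2^2: since 41 ≡ 1 (mod 8), (2/41) = +1, so (2/41)^2 = +1.
Reciprocity: 7 ≡ 3 and 41 ≡ 1 (mod 4), so (7/41) = +(41/7).
Reduce top mod 7: now compute (6/7).
Pull out 2: since 7 ≡ 7 (mod 8), (2/7) = +1.
Reciprocity: 3 ≡ 3 and 7 ≡ 3 (mod 4), so (3/7) = −(7/3).
Reduce top mod 3: now compute (1/3).
Reached (1/3) = 1. Collecting the sign flips along the way, the symbol is -1.

-1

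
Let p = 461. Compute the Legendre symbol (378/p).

Euler's criterion: (378/461) ≡ 378^230 (mod 461).
378^2 ≡ 435 (mod 461)
378^4 ≡ 215 (mod 461)
378^8 ≡ 125 (mod 461)
378^16 ≡ 412 (mod 461)
378^32 ≡ 96 (mod 461)
378^64 ≡ 457 (mod 461)
378^128 ≡ 16 (mod 461)
378^230 = 378^(128+64+32+4+2) ≡ 460 (mod 461).
Result is 460 ≡ −1, so (378/461) = −1.

-1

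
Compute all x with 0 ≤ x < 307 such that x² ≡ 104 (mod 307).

Since 307 ≡ 3 (mod 4), a square root of 104 is 104^((307+1)/4) = 104^77 mod 307.
Repeated squaring: 104^2≡71, 104^4≡129, 104^8≡63, 104^16≡285, 104^32≡177, 104^64≡15 (mod 307).
104^77 = 104^(64+8+4+1) ≡ 248 (mod 307).
Check: 248² = 61504 ≡ 104 (mod 307). The two roots are 59 and 248.

59, 248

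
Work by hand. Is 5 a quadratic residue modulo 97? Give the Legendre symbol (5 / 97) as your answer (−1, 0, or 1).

-1

Euler's criterion: (5/97) ≡ 5^48 (mod 97).
5^2 ≡ 25 (mod 97)
5^4 ≡ 43 (mod 97)
5^8 ≡ 6 (mod 97)
5^16 ≡ 36 (mod 97)
5^32 ≡ 35 (mod 97)
5^48 = 5^(32+16) ≡ 96 (mod 97).
Result is 96 ≡ −1, so (5/97) = −1.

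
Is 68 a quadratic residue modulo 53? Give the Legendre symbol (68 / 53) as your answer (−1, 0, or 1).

1

Euler's criterion: (68/53) ≡ 15^26 (mod 53).
15^2 ≡ 13 (mod 53)
15^4 ≡ 10 (mod 53)
15^8 ≡ 47 (mod 53)
15^16 ≡ 36 (mod 53)
15^26 = 15^(16+8+2) ≡ 1 (mod 53).
Result is 1, so (68/53) = 1.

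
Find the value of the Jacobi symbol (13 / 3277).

Reciprocity: 13 ≡ 1 and 3277 ≡ 1 (mod 4), so (13/3277) = +(3277/13).
Reduce top mod 13: now compute (1/13).
Reached (1/13) = 1. Collecting the sign flips along the way, the symbol is +1.

1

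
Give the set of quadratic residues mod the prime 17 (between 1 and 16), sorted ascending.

1, 2, 4, 8, 9, 13, 15, 16

Square k = 1,…,8 (k and 17−k give the same square):
1²=1, 2²=4, 3²=9, 4²=16, 5²≡8, 6²≡2, 7²≡15, 8²≡13 (mod 17).
So the quadratic residues mod 17 are {1, 2, 4, 8, 9, 13, 15, 16}.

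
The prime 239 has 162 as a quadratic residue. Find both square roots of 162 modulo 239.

65, 174

Since 239 ≡ 3 (mod 4), a square root of 162 is 162^((239+1)/4) = 162^60 mod 239.
Repeated squaring: 162^2≡193, 162^4≡204, 162^8≡30, 162^16≡183, 162^32≡29 (mod 239).
162^60 = 162^(32+16+8+4) ≡ 174 (mod 239).
Check: 174² = 30276 ≡ 162 (mod 239). The two roots are 65 and 174.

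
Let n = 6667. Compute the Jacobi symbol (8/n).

Pull out 2^3: since 6667 ≡ 3 (mod 8), (2/6667) = -1, so (2/6667)^3 = -1.
Reached (1/6667) = 1. Collecting the sign flips along the way, the symbol is -1.

-1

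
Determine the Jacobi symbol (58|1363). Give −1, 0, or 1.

Pull out 2: since 1363 ≡ 3 (mod 8), (2/1363) = -1.
Reciprocity: 29 ≡ 1 and 1363 ≡ 3 (mod 4), so (29/1363) = +(1363/29).
Reduce top mod 29: now compute (0/29).
Top reduces to 0: gcd > 1, so the symbol is 0.

0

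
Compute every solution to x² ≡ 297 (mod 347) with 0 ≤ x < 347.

Since 347 ≡ 3 (mod 4), a square root of 297 is 297^((347+1)/4) = 297^87 mod 347.
Repeated squaring: 297^2≡71, 297^4≡183, 297^8≡177, 297^16≡99, 297^32≡85, 297^64≡285 (mod 347).
297^87 = 297^(64+16+4+2+1) ≡ 159 (mod 347).
Check: 159² = 25281 ≡ 297 (mod 347). The two roots are 159 and 188.

159, 188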